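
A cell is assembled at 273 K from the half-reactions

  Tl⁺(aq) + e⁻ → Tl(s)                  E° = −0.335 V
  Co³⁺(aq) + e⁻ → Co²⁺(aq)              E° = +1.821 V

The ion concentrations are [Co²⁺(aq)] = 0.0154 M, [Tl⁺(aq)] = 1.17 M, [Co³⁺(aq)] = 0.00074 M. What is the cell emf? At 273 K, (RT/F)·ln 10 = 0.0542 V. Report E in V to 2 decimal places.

The Co³⁺/Co²⁺ couple has the more positive E°, so it is the cathode; Tl⁺/Tl is the anode.
E°cell = +1.821 − (−0.335) = +2.156 V, with n = 1 electron transferred.
The balanced reaction is Co³⁺(aq) + Tl(s) → Co²⁺(aq) + Tl⁺(aq), so Q = ([Co²⁺(aq)]·[Tl⁺(aq)]) / [Co³⁺(aq)] = 24.3 and log Q = 1.386.
Applying E = E° − (RT ln10/nF)·log Q gives +2.156 − (0.0542/1)(1.386) = +2.08 V.

+2.08 V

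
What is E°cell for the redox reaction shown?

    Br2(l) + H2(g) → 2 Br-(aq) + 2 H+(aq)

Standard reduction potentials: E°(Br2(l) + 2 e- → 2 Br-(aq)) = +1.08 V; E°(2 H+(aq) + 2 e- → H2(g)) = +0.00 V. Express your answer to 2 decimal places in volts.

In the reaction as written, Br2(l) is reduced (cathode) and H+(aq) is produced by oxidation at the anode.
E°cell = E°(cathode) − E°(anode) = +1.08 − (+0.00) = +1.08 V.
The positive value indicates the reaction is spontaneous as written.

+1.08 V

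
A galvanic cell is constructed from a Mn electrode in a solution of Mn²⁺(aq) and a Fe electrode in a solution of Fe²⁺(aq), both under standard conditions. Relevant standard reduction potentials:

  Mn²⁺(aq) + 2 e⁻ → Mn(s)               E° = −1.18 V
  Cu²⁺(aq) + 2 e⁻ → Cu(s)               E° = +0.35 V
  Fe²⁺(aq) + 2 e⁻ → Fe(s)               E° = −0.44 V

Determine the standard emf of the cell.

+0.74 V

Of the two couples in this cell, the one with the more positive reduction potential is reduced at the cathode: here that is Fe²⁺/Fe (−0.44 V); Mn²⁺/Mn (−1.18 V) is the anode.
E°cell = E°(cathode) − E°(anode) = −0.44 − (−1.18) = +0.74 V.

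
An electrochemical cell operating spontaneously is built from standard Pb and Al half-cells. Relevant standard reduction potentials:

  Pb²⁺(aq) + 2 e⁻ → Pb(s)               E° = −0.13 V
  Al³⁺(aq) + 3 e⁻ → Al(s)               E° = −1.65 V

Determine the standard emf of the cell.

The Pb²⁺/Pb couple has the higher E°, so Pb ion is reduced (cathode) and Al is oxidized (anode).
E°cell = E°(cathode) − E°(anode) = −0.13 − (−1.65) = +1.52 V.

+1.52 V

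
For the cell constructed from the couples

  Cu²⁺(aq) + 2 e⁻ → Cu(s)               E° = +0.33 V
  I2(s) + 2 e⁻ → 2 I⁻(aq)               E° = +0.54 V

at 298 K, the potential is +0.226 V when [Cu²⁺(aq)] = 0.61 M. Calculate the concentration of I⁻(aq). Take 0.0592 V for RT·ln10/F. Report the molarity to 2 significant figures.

With I₂/I⁻ at the cathode and Cu²⁺/Cu at the anode, E°cell = +0.54 − (+0.33) = +0.21 V (n = 2).
Rearranging E = E° − (0.0592/n)·log Q gives log Q = 2(+0.21 − (+0.226))/0.0592 = −0.541.
Balancing electrons gives I2(s) + Cu(s) → 2 I⁻(aq) + Cu²⁺(aq); thus Q = [I⁻(aq)]^2·[Cu²⁺(aq)].
Isolating [I⁻(aq)] in Q = 10^{−0.541} yields log [I⁻(aq)] = −0.163, i.e. 0.69 M.

0.69 M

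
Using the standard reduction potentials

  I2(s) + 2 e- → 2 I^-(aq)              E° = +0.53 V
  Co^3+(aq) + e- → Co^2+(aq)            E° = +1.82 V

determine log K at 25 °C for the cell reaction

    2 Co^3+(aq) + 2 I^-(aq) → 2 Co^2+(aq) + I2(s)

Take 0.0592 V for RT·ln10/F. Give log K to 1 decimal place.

The Co³⁺/Co²⁺ couple is reduced (cathode); E°cell = +1.82 − (+0.53) = +1.29 V with n = 2.
At equilibrium E = 0, so log K = nE°cell / 0.0592 = (2)(+1.29) / 0.0592 = 43.6.

log K = 43.6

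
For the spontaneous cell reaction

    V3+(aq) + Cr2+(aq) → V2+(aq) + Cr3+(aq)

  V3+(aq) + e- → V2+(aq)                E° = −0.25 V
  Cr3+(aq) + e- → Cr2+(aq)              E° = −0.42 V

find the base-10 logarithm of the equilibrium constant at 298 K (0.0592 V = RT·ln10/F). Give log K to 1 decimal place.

The V³⁺/V²⁺ couple is reduced (cathode); E°cell = −0.25 − (−0.42) = +0.17 V with n = 1.
At equilibrium E = 0, so log K = nE°cell / 0.0592 = (1)(+0.17) / 0.0592 = 2.9.

log K = 2.9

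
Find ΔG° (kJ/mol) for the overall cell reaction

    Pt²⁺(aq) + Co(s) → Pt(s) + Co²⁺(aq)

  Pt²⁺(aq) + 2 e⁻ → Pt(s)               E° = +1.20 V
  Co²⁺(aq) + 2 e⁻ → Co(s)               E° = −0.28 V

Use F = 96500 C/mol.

In the reaction as written Pt²⁺(aq) is reduced, so the Pt²⁺/Pt couple is the cathode and Co²⁺/Co is the anode.
E°cell = +1.20 − (−0.28) = +1.48 V; balancing electrons gives n = 2.
ΔG° = −nFE°cell = −(2)(96500)(+1.48) J/mol = −286 kJ/mol.

−286 kJ/mol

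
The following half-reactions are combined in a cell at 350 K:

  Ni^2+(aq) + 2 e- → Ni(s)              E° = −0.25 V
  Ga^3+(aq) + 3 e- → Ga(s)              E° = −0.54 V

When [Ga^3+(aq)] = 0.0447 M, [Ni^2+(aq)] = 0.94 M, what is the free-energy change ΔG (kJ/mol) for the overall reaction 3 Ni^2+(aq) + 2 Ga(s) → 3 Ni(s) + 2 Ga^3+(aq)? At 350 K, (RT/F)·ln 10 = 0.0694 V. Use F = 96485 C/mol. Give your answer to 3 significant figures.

−185 kJ/mol

With Ni²⁺/Ni reduced at the cathode, E°cell = −0.25 − (−0.54) = +0.29 V and n = 6.
The reaction quotient is [Ga^3+(aq)]^2 / [Ni^2+(aq)]^3 = 0.00241; by Nernst, E = +0.29 − (0.0694/6)(−2.619) = +0.3203 V.
Finally ΔG = −nFE = −(6)(96485 C/mol)(+0.3203 V) = −185 kJ/mol.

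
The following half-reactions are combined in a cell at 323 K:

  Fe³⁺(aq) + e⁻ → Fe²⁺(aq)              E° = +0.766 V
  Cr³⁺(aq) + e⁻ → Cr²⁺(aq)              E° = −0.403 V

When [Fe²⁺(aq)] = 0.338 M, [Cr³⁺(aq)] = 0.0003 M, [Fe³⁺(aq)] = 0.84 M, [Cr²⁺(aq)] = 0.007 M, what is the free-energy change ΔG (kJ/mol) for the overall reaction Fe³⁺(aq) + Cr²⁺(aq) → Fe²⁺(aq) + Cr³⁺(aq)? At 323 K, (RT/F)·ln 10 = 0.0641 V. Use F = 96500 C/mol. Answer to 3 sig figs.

With Fe³⁺/Fe²⁺ reduced at the cathode, E°cell = +0.766 − (−0.403) = +1.169 V and n = 1.
Q = ([Fe²⁺(aq)]·[Cr³⁺(aq)]) / ([Fe³⁺(aq)]·[Cr²⁺(aq)]) = 0.0172, so log Q = −1.763 and E = +1.169 − (0.0641/1)(−1.763) = +1.2820 V.
Finally ΔG = −nFE = −(1)(96500 C/mol)(+1.2820 V) = −124 kJ/mol.

−124 kJ/mol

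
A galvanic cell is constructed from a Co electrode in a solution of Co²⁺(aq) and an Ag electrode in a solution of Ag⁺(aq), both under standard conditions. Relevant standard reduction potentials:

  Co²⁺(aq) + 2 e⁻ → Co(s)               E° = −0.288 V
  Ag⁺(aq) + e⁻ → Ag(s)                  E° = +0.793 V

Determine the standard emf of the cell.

Of the two couples in this cell, the one with the more positive reduction potential is reduced at the cathode: here that is Ag⁺/Ag (+0.793 V); Co²⁺/Co (−0.288 V) is the anode.
E°cell = E°(cathode) − E°(anode) = +0.793 − (−0.288) = +1.081 V.

+1.081 V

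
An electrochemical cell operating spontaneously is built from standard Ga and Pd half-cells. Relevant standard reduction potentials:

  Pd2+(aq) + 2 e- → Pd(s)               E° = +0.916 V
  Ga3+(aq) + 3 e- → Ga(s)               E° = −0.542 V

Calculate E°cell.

Of the two couples in this cell, the one with the more positive reduction potential is reduced at the cathode: here that is Pd²⁺/Pd (+0.916 V); Ga³⁺/Ga (−0.542 V) is the anode.
E°cell = E°(cathode) − E°(anode) = +0.916 − (−0.542) = +1.458 V.

+1.458 V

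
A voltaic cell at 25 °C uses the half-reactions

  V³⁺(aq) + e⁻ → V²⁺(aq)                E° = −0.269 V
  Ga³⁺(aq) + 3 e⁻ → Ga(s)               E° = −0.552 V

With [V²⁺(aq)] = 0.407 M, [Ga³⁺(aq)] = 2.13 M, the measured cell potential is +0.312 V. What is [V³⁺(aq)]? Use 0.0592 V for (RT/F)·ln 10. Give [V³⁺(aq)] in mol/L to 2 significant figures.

With V³⁺/V²⁺ at the cathode and Ga³⁺/Ga at the anode, E°cell = −0.269 − (−0.552) = +0.283 V (n = 3).
Rearranging E = E° − (0.0592/n)·log Q gives log Q = 3(+0.283 − (+0.312))/0.0592 = −1.470.
The balanced reaction is 3 V³⁺(aq) + Ga(s) → 3 V²⁺(aq) + Ga³⁺(aq), so Q = ([V²⁺(aq)]^3·[Ga³⁺(aq)]) / [V³⁺(aq)]^3.
Substituting the known concentrations and solving, log [V³⁺(aq)] = 0.209 and [V³⁺(aq)] = 1.6 M.

1.6 M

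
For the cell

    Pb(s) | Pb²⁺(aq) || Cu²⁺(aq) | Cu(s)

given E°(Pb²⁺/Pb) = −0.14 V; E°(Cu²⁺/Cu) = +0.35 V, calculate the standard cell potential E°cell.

+0.49 V

By convention the left-hand electrode in cell notation is the anode (oxidation) and the right-hand electrode is the cathode (reduction).
E°cell = E°(right) − E°(left) = +0.35 − (−0.14) = +0.49 V.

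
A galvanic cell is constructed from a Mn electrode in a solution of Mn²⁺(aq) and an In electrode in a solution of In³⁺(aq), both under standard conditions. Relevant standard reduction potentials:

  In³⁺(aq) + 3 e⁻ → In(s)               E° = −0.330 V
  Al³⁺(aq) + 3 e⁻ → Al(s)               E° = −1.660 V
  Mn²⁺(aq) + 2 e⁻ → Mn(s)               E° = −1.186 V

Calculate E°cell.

+0.856 V

The In³⁺/In couple has the higher E°, so In ion is reduced (cathode) and Mn is oxidized (anode).
E°cell = E°(cathode) − E°(anode) = −0.330 − (−1.186) = +0.856 V.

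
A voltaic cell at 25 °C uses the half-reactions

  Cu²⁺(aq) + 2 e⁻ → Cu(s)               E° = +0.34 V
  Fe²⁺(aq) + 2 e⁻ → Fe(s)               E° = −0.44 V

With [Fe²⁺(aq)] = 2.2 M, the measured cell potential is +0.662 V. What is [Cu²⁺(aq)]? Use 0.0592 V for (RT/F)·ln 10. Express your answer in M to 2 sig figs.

0.00023 M

The Cu²⁺/Cu couple has the larger reduction potential, so it is the cathode: E°cell = +0.34 − (−0.44) = +0.78 V and n = 2.
Rearranging E = E° − (0.0592/n)·log Q gives log Q = 2(+0.78 − (+0.662))/0.0592 = 3.986.
For Cu²⁺(aq) + Fe(s) → Cu(s) + Fe²⁺(aq), the reaction quotient is Q = [Fe²⁺(aq)] / [Cu²⁺(aq)].
Substituting the known concentrations and solving, log [Cu²⁺(aq)] = −3.644 and [Cu²⁺(aq)] = 0.00023 M.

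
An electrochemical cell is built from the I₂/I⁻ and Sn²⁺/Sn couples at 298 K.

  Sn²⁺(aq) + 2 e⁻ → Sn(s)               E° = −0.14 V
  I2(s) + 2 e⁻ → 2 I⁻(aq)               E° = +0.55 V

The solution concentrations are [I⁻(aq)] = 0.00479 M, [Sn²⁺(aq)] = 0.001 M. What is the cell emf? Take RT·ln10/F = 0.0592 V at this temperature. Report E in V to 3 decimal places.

+0.916 V

The I₂/I⁻ couple has the more positive E°, so it is the cathode; Sn²⁺/Sn is the anode.
E°cell = +0.55 − (−0.14) = +0.69 V, with n = 2 electrons transferred.
For the overall reaction I2(s) + Sn(s) → 2 I⁻(aq) + Sn²⁺(aq), Q = [I⁻(aq)]^2·[Sn²⁺(aq)] = 2.29×10^−8, giving log Q = −7.639.
By the Nernst equation, E = +0.69 − (0.0592/2)·(−7.639) = +0.916 V.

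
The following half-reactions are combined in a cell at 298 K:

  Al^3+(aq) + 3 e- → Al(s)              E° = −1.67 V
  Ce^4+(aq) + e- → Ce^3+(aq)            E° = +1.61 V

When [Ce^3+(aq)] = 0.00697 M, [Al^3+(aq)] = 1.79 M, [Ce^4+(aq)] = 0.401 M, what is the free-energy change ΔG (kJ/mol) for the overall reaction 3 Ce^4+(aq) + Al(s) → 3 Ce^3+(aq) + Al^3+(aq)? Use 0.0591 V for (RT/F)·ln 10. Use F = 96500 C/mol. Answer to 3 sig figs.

E°cell = +1.61 − (−1.67) = +3.28 V; the balanced reaction transfers n = 3 electrons.
The reaction quotient is ([Ce^3+(aq)]^3·[Al^3+(aq)]) / [Ce^4+(aq)]^3 = 9.4×10^−6; by Nernst, E = +3.28 − (0.0591/3)(−5.027) = +3.3790 V.
ΔG = −nFE = −(3)(96500)(+3.3790) J/mol = −978 kJ/mol.

−978 kJ/mol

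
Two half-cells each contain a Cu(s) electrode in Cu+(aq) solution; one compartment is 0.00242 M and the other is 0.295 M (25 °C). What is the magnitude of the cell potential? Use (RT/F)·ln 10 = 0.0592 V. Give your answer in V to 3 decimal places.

0.123 V

For a concentration cell E°cell = 0, since both electrodes use the same couple.
The compartment with the higher Cu+(aq) concentration (0.295 M) acts as the cathode; ions are reduced there and produced at the dilute (0.00242 M) anode.
With n = 1, Ecell = −(0.0592/1)·log([dilute]/[conc]) = −(0.0592/1)·log(0.00242/0.295) = +0.123 V.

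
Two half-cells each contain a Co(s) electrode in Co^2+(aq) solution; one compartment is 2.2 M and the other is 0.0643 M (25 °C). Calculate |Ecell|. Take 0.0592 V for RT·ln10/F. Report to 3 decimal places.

0.045 V

For a concentration cell E°cell = 0, since both electrodes use the same couple.
The compartment with the higher Co^2+(aq) concentration (2.2 M) acts as the cathode; ions are reduced there and produced at the dilute (0.0643 M) anode.
With n = 2, Ecell = −(0.0592/2)·log([dilute]/[conc]) = −(0.0592/2)·log(0.0643/2.2) = +0.045 V.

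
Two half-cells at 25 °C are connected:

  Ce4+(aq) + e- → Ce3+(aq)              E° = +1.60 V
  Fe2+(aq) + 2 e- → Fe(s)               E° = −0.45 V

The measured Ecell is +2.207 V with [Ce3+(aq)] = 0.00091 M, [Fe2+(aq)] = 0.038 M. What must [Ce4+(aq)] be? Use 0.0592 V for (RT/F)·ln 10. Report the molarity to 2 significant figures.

0.080 M

Ce⁴⁺/Ce³⁺ is the cathode (higher E°); E°cell = +1.60 − (−0.45) = +2.05 V with n = 2.
From the Nernst equation, log Q = n(E° − E)/0.0592 = 2·(+2.05 − (+2.207))/0.0592 = −5.304.
Balancing electrons gives 2 Ce4+(aq) + Fe(s) → 2 Ce3+(aq) + Fe2+(aq); thus Q = ([Ce3+(aq)]^2·[Fe2+(aq)]) / [Ce4+(aq)]^2.
Substituting the known concentrations and solving, log [Ce4+(aq)] = −1.099 and [Ce4+(aq)] = 0.080 M.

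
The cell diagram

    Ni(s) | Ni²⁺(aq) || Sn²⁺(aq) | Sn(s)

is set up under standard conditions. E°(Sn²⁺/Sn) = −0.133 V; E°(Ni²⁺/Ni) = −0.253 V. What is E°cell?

+0.120 V

By convention the left-hand electrode in cell notation is the anode (oxidation) and the right-hand electrode is the cathode (reduction).
E°cell = E°(right) − E°(left) = −0.133 − (−0.253) = +0.120 V.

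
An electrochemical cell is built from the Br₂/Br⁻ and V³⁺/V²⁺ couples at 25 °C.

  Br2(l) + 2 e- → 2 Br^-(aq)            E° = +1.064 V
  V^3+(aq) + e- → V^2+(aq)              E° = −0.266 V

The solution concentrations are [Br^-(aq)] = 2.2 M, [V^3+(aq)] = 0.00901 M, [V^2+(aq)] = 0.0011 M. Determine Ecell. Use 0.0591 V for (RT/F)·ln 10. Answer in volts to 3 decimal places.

Br₂/Br⁻ is reduced (cathode, E° = +1.064 V) and V³⁺/V²⁺ is oxidized (anode).
The standard potential is +1.064 − (−0.266) = +1.330 V and the balanced reaction transfers n = 2 electrons.
The balanced reaction is Br2(l) + 2 V^2+(aq) → 2 Br^-(aq) + 2 V^3+(aq), so Q = ([Br^-(aq)]^2·[V^3+(aq)]^2) / [V^2+(aq)]^2 = 325 and log Q = 2.512.
E = E° − (0.0591/n)·log Q = +1.330 − (0.0591/2)(2.512) = +1.256 V.

+1.256 V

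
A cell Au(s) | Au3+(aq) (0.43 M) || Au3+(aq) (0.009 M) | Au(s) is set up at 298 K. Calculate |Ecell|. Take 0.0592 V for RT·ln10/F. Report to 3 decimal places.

0.033 V

For a concentration cell E°cell = 0, since both electrodes use the same couple.
The compartment with the higher Au3+(aq) concentration (0.43 M) acts as the cathode; ions are reduced there and produced at the dilute (0.009 M) anode.
With n = 3, Ecell = −(0.0592/3)·log([dilute]/[conc]) = −(0.0592/3)·log(0.009/0.43) = +0.033 V.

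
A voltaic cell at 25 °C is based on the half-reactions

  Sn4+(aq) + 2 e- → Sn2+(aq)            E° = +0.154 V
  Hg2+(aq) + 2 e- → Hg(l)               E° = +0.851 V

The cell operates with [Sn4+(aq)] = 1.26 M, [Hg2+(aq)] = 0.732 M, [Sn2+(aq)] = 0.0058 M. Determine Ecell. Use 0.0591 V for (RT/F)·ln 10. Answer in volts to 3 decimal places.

+0.624 V

Hg²⁺/Hg is reduced (cathode, E° = +0.851 V) and Sn⁴⁺/Sn²⁺ is oxidized (anode).
E°cell = E°cat − E°an = +0.851 − (+0.154) = +0.697 V; n = 2.
For the overall reaction Hg2+(aq) + Sn2+(aq) → Hg(l) + Sn4+(aq), Q = [Sn4+(aq)] / ([Hg2+(aq)]·[Sn2+(aq)]) = 297, giving log Q = 2.472.
By the Nernst equation, E = +0.697 − (0.0591/2)·(2.472) = +0.624 V.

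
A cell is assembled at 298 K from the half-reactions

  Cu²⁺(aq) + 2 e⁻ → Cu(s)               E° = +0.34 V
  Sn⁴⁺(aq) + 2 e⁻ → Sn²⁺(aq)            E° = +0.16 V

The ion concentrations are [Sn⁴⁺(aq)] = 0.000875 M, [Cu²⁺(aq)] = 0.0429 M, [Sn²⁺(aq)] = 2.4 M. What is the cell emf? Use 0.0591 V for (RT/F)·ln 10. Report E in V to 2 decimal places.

The Cu²⁺/Cu couple has the more positive E°, so it is the cathode; Sn⁴⁺/Sn²⁺ is the anode.
E°cell = +0.34 − (+0.16) = +0.18 V, with n = 2 electrons transferred.
The balanced reaction is Cu²⁺(aq) + Sn²⁺(aq) → Cu(s) + Sn⁴⁺(aq), so Q = [Sn⁴⁺(aq)] / ([Cu²⁺(aq)]·[Sn²⁺(aq)]) = 0.0085 and log Q = −2.071.
By the Nernst equation, E = +0.18 − (0.0591/2)·(−2.071) = +0.24 V.

+0.24 V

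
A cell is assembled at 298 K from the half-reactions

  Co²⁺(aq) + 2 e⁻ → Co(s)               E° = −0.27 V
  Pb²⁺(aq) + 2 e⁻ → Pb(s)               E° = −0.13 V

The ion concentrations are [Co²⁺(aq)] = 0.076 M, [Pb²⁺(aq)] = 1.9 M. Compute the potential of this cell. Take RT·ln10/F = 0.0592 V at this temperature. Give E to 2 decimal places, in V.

Since E°(Pb²⁺/Pb) > E°(Co²⁺/Co), Pb²⁺/Pb serves as the cathode.
E°cell = E°cat − E°an = −0.13 − (−0.27) = +0.14 V; n = 2.
For the overall reaction Pb²⁺(aq) + Co(s) → Pb(s) + Co²⁺(aq), Q = [Co²⁺(aq)] / [Pb²⁺(aq)] = 0.04, giving log Q = −1.398.
E = E° − (0.0592/n)·log Q = +0.14 − (0.0592/2)(−1.398) = +0.18 V.

+0.18 V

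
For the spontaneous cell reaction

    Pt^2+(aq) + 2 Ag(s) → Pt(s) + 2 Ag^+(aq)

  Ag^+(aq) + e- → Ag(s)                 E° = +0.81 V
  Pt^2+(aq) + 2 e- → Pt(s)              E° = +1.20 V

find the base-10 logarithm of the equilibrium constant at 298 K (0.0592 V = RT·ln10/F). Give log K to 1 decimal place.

The Pt²⁺/Pt couple is reduced (cathode); E°cell = +1.20 − (+0.81) = +0.39 V with n = 2.
At equilibrium E = 0, so log K = nE°cell / 0.0592 = (2)(+0.39) / 0.0592 = 13.2.

log K = 13.2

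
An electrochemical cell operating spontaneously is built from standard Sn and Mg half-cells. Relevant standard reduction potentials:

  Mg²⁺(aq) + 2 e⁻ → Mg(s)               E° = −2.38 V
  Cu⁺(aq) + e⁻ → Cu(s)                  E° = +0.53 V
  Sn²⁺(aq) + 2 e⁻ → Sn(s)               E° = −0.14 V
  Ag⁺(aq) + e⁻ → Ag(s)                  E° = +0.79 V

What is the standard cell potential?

+2.24 V

Of the two couples in this cell, the one with the more positive reduction potential is reduced at the cathode: here that is Sn²⁺/Sn (−0.14 V); Mg²⁺/Mg (−2.38 V) is the anode.
E°cell = E°(cathode) − E°(anode) = −0.14 − (−2.38) = +2.24 V.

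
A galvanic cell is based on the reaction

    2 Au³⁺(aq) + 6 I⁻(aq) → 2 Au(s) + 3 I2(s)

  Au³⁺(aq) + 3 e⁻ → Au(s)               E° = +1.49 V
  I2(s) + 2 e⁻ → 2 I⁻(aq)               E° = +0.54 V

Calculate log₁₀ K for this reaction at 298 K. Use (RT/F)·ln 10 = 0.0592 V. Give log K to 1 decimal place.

The Au³⁺/Au couple is reduced (cathode); E°cell = +1.49 − (+0.54) = +0.95 V with n = 6.
At equilibrium E = 0, so log K = nE°cell / 0.0592 = (6)(+0.95) / 0.0592 = 96.3.

log K = 96.3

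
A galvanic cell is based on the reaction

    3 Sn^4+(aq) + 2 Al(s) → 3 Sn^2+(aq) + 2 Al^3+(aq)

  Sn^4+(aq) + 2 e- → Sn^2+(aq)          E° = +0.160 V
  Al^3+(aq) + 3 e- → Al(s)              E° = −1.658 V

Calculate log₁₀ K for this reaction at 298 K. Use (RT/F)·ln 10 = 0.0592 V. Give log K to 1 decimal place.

log K = 184.3

The Sn⁴⁺/Sn²⁺ couple is reduced (cathode); E°cell = +0.160 − (−1.658) = +1.818 V with n = 6.
At equilibrium E = 0, so log K = nE°cell / 0.0592 = (6)(+1.818) / 0.0592 = 184.3.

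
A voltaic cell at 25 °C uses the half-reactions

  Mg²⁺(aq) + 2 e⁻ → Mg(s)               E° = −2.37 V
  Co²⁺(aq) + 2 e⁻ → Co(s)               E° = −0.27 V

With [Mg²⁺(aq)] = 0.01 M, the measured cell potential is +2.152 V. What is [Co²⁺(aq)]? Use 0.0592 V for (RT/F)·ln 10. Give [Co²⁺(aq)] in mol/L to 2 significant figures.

0.57 M

The Co²⁺/Co couple has the larger reduction potential, so it is the cathode: E°cell = −0.27 − (−2.37) = +2.10 V and n = 2.
Since E = E° − (0.0592/n)·log Q, log Q = n(E° − E)/0.0592 = −1.757.
Balancing electrons gives Co²⁺(aq) + Mg(s) → Co(s) + Mg²⁺(aq); thus Q = [Mg²⁺(aq)] / [Co²⁺(aq)].
Isolating [Co²⁺(aq)] in Q = 10^{−1.757} yields log [Co²⁺(aq)] = −0.243, i.e. 0.57 M.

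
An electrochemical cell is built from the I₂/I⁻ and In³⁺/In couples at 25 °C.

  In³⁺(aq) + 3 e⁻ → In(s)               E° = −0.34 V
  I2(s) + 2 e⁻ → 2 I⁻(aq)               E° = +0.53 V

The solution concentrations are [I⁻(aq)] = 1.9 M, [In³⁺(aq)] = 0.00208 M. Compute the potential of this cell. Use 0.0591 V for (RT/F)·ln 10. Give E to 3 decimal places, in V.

I₂/I⁻ is reduced (cathode, E° = +0.53 V) and In³⁺/In is oxidized (anode).
E°cell = +0.53 − (−0.34) = +0.87 V, with n = 6 electrons transferred.
For the overall reaction 3 I2(s) + 2 In(s) → 6 I⁻(aq) + 2 In³⁺(aq), Q = [I⁻(aq)]^6·[In³⁺(aq)]^2 = 0.000204, giving log Q = −3.691.
E = E° − (0.0591/n)·log Q = +0.87 − (0.0591/6)(−3.691) = +0.906 V.

+0.906 V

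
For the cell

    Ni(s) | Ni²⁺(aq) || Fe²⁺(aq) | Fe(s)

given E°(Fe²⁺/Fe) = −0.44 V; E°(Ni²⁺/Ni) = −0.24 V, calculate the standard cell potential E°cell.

By convention the left-hand electrode in cell notation is the anode (oxidation) and the right-hand electrode is the cathode (reduction).
E°cell = E°(right) − E°(left) = −0.44 − (−0.24) = −0.20 V.
The negative sign shows that, as written, the cell would require an external voltage to drive the reaction.

−0.20 V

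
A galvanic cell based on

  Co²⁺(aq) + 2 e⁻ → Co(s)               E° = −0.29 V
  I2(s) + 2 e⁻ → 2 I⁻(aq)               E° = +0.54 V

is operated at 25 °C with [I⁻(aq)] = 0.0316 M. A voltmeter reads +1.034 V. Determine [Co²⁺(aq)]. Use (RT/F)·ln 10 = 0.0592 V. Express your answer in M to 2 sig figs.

I₂/I⁻ is the cathode (higher E°); E°cell = +0.54 − (−0.29) = +0.83 V with n = 2.
From the Nernst equation, log Q = n(E° − E)/0.0592 = 2·(+0.83 − (+1.034))/0.0592 = −6.892.
The balanced reaction is I2(s) + Co(s) → 2 I⁻(aq) + Co²⁺(aq), so Q = [I⁻(aq)]^2·[Co²⁺(aq)].
Substituting the known concentrations and solving, log [Co²⁺(aq)] = −3.891 and [Co²⁺(aq)] = 0.00013 M.

0.00013 M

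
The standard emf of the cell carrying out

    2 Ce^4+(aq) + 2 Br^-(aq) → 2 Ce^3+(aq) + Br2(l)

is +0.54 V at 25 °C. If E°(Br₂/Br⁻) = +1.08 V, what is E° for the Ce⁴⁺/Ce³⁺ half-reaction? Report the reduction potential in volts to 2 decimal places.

In the reaction as written the Ce⁴⁺/Ce³⁺ couple is reduced (cathode) and Br₂/Br⁻ is oxidized (anode), so E°cell = E°(Ce⁴⁺/Ce³⁺) − E°(Br₂/Br⁻).
E°(Ce⁴⁺/Ce³⁺) = E°cell + E°(anode) = +0.54 + (+1.08) = +1.62 V.

+1.62 V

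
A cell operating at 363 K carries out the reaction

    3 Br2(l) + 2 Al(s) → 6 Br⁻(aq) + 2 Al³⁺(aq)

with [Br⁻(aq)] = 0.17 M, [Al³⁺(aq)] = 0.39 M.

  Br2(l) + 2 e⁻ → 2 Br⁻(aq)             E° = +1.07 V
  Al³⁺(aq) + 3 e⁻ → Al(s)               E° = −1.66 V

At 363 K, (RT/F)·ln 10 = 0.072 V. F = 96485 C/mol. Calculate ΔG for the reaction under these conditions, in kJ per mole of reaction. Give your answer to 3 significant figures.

With Br₂/Br⁻ reduced at the cathode, E°cell = +1.07 − (−1.66) = +2.73 V and n = 6.
Here Q = [Br⁻(aq)]^6·[Al³⁺(aq)]^2 = 3.67×10^−6 (log Q = −5.435), giving E = +2.73 − (0.072/6)·(−5.435) = +2.7952 V.
Finally ΔG = −nFE = −(6)(96485 C/mol)(+2.7952 V) = −1620 kJ/mol.

−1620 kJ/mol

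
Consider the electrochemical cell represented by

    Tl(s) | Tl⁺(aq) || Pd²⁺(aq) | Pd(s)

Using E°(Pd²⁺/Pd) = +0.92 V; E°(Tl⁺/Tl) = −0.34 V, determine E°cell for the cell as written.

+1.26 V

By convention the left-hand electrode in cell notation is the anode (oxidation) and the right-hand electrode is the cathode (reduction).
E°cell = E°(right) − E°(left) = +0.92 − (−0.34) = +1.26 V.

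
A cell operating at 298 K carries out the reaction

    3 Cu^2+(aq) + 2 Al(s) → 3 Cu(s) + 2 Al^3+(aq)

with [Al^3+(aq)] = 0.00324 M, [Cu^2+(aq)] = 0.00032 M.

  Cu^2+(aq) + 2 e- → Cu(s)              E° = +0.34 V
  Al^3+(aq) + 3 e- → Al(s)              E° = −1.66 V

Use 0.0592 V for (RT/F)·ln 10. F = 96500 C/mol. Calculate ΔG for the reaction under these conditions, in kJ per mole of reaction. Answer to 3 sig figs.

The standard cell potential is +0.34 − (−1.66) = +2.00 V, with n = 6 electrons in the balanced equation.
Q = [Al^3+(aq)]^2 / [Cu^2+(aq)]^3 = 3.2×10^5, so log Q = 5.506 and E = +2.00 − (0.0592/6)(5.506) = +1.9457 V.
ΔG = −nFE = −(6)(96500)(+1.9457) J/mol = −1130 kJ/mol.

−1130 kJ/mol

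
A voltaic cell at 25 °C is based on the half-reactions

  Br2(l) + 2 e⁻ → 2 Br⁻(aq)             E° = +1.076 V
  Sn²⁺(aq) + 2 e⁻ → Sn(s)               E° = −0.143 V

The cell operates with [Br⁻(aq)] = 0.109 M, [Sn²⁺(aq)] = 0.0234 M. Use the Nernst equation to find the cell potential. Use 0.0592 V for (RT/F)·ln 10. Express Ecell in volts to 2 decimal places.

Since E°(Br₂/Br⁻) > E°(Sn²⁺/Sn), Br₂/Br⁻ serves as the cathode.
E°cell = +1.076 − (−0.143) = +1.219 V, with n = 2 electrons transferred.
The balanced reaction is Br2(l) + Sn(s) → 2 Br⁻(aq) + Sn²⁺(aq), so Q = [Br⁻(aq)]^2·[Sn²⁺(aq)] = 0.000278 and log Q = −3.556.
By the Nernst equation, E = +1.219 − (0.0592/2)·(−3.556) = +1.32 V.

+1.32 V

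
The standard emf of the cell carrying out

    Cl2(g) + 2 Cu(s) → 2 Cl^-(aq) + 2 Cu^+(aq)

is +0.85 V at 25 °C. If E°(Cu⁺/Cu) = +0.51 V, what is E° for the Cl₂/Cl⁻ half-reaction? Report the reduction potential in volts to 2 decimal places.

+1.36 V

In the reaction as written the Cl₂/Cl⁻ couple is reduced (cathode) and Cu⁺/Cu is oxidized (anode), so E°cell = E°(Cl₂/Cl⁻) − E°(Cu⁺/Cu).
E°(Cl₂/Cl⁻) = E°cell + E°(anode) = +0.85 + (+0.51) = +1.36 V.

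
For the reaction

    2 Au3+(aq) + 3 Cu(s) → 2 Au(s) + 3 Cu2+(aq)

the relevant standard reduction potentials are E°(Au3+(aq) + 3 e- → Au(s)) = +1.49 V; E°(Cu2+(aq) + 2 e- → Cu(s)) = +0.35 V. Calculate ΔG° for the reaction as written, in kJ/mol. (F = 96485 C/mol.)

In the reaction as written Au3+(aq) is reduced, so the Au³⁺/Au couple is the cathode and Cu²⁺/Cu is the anode.
E°cell = +1.49 − (+0.35) = +1.14 V; balancing electrons gives n = 6.
ΔG° = −nFE°cell = −(6)(96485)(+1.14) J/mol = −660 kJ/mol.

−660 kJ/mol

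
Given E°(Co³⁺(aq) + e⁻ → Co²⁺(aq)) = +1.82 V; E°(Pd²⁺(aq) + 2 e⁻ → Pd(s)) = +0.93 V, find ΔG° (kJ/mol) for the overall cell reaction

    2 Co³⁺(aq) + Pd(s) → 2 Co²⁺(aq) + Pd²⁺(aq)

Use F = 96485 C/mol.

In the reaction as written Co³⁺(aq) is reduced, so the Co³⁺/Co²⁺ couple is the cathode and Pd²⁺/Pd is the anode.
E°cell = +1.82 − (+0.93) = +0.89 V; balancing electrons gives n = 2.
ΔG° = −nFE°cell = −(2)(96485)(+0.89) J/mol = −172 kJ/mol.

−172 kJ/mol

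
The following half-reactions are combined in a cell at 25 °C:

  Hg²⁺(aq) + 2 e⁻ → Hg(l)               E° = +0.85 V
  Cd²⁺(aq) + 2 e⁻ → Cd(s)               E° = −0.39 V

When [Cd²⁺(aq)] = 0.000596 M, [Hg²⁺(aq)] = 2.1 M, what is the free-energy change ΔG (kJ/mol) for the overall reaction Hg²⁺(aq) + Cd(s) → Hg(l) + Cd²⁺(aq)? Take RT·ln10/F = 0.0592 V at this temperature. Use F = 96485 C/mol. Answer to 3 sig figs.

With Hg²⁺/Hg reduced at the cathode, E°cell = +0.85 − (−0.39) = +1.24 V and n = 2.
Q = [Cd²⁺(aq)] / [Hg²⁺(aq)] = 0.000284, so log Q = −3.547 and E = +1.24 − (0.0592/2)(−3.547) = +1.3450 V.
Then ΔG = −nFE = −2 × 96485 × +1.3450 J/mol = −260 kJ/mol.

−260 kJ/mol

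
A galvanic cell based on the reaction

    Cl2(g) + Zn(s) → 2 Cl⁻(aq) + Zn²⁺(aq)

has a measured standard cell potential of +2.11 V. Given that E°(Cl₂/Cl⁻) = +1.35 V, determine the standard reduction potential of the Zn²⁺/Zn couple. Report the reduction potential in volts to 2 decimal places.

In the reaction as written the Cl₂/Cl⁻ couple is reduced (cathode) and Zn²⁺/Zn is oxidized (anode), so E°cell = E°(Cl₂/Cl⁻) − E°(Zn²⁺/Zn).
E°(Zn²⁺/Zn) = E°(cathode) − E°cell = +1.35 − (+2.11) = −0.76 V.

−0.76 V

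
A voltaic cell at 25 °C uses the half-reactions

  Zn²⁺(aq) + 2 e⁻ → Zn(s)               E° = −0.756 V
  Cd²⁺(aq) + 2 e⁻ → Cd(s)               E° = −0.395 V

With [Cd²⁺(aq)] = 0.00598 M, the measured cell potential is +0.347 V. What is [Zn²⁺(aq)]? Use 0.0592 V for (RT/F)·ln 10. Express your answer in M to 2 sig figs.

0.018 M

With Cd²⁺/Cd at the cathode and Zn²⁺/Zn at the anode, E°cell = −0.395 − (−0.756) = +0.361 V (n = 2).
From the Nernst equation, log Q = n(E° − E)/0.0592 = 2·(+0.361 − (+0.347))/0.0592 = 0.473.
For Cd²⁺(aq) + Zn(s) → Cd(s) + Zn²⁺(aq), the reaction quotient is Q = [Zn²⁺(aq)] / [Cd²⁺(aq)].
Substituting the known concentrations and solving, log [Zn²⁺(aq)] = −1.750 and [Zn²⁺(aq)] = 0.018 M.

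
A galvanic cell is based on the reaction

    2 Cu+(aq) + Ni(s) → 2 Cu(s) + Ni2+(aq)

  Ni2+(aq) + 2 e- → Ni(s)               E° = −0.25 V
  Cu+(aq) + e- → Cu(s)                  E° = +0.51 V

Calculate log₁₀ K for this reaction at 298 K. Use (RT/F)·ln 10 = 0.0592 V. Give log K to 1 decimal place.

The Cu⁺/Cu couple is reduced (cathode); E°cell = +0.51 − (−0.25) = +0.76 V with n = 2.
At equilibrium E = 0, so log K = nE°cell / 0.0592 = (2)(+0.76) / 0.0592 = 25.7.

log K = 25.7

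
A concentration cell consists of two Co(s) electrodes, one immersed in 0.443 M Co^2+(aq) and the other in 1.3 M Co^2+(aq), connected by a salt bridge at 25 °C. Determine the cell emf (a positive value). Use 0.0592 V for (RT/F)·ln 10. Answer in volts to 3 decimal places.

For a concentration cell E°cell = 0, since both electrodes use the same couple.
The compartment with the higher Co^2+(aq) concentration (1.3 M) acts as the cathode; ions are reduced there and produced at the dilute (0.443 M) anode.
With n = 2, Ecell = −(0.0592/2)·log([dilute]/[conc]) = −(0.0592/2)·log(0.443/1.3) = +0.014 V.

0.014 V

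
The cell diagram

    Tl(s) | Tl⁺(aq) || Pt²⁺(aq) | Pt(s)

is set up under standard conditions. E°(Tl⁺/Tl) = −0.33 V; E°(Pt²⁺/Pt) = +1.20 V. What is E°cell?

+1.53 V

By convention the left-hand electrode in cell notation is the anode (oxidation) and the right-hand electrode is the cathode (reduction).
E°cell = E°(right) − E°(left) = +1.20 − (−0.33) = +1.53 V.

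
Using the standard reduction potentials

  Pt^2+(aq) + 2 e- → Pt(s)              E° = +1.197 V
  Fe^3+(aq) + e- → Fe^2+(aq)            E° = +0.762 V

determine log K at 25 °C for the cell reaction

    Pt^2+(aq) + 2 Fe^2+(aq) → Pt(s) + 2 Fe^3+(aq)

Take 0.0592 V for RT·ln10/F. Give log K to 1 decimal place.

log K = 14.7

The Pt²⁺/Pt couple is reduced (cathode); E°cell = +1.197 − (+0.762) = +0.435 V with n = 2.
At equilibrium E = 0, so log K = nE°cell / 0.0592 = (2)(+0.435) / 0.0592 = 14.7.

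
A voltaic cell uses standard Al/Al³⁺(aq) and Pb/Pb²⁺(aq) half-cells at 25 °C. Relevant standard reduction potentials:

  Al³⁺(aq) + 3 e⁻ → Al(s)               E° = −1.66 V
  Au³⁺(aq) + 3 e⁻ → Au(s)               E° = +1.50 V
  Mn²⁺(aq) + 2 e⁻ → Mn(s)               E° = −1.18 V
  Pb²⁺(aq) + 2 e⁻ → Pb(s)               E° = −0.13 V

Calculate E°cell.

+1.53 V

The Pb²⁺/Pb couple has the higher E°, so Pb ion is reduced (cathode) and Al is oxidized (anode).
E°cell = E°(cathode) − E°(anode) = −0.13 − (−1.66) = +1.53 V.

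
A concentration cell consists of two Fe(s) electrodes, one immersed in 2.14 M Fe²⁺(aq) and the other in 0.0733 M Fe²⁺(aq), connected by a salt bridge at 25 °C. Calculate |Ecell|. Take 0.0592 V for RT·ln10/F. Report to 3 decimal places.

For a concentration cell E°cell = 0, since both electrodes use the same couple.
The compartment with the higher Fe²⁺(aq) concentration (2.14 M) acts as the cathode; ions are reduced there and produced at the dilute (0.0733 M) anode.
With n = 2, Ecell = −(0.0592/2)·log([dilute]/[conc]) = −(0.0592/2)·log(0.0733/2.14) = +0.043 V.

0.043 V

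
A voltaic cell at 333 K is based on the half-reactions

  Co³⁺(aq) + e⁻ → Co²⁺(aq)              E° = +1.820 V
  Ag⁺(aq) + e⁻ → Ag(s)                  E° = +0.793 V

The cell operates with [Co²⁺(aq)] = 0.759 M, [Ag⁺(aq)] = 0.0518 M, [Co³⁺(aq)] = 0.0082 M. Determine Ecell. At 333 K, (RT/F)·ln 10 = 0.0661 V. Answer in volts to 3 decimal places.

+0.982 V

The Co³⁺/Co²⁺ couple has the more positive E°, so it is the cathode; Ag⁺/Ag is the anode.
E°cell = +1.820 − (+0.793) = +1.027 V, with n = 1 electron transferred.
Balancing gives Co³⁺(aq) + Ag(s) → Co²⁺(aq) + Ag⁺(aq); hence Q = ([Co²⁺(aq)]·[Ag⁺(aq)]) / [Co³⁺(aq)] = 4.79 (log Q = 0.681).
Applying E = E° − (RT ln10/nF)·log Q gives +1.027 − (0.0661/1)(0.681) = +0.982 V.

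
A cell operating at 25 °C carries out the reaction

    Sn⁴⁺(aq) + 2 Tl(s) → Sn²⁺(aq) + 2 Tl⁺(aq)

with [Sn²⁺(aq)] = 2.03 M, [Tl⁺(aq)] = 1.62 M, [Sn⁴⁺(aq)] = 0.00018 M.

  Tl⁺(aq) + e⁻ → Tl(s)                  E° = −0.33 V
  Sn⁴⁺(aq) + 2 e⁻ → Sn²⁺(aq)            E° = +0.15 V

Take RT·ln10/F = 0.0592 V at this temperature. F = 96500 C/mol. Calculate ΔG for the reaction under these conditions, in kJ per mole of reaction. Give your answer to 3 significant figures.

With Sn⁴⁺/Sn²⁺ reduced at the cathode, E°cell = +0.15 − (−0.33) = +0.48 V and n = 2.
Q = ([Sn²⁺(aq)]·[Tl⁺(aq)]^2) / [Sn⁴⁺(aq)] = 2.96×10^4, so log Q = 4.471 and E = +0.48 − (0.0592/2)(4.471) = +0.3477 V.
ΔG = −nFE = −(2)(96500)(+0.3477) J/mol = −67.1 kJ/mol.

−67.1 kJ/mol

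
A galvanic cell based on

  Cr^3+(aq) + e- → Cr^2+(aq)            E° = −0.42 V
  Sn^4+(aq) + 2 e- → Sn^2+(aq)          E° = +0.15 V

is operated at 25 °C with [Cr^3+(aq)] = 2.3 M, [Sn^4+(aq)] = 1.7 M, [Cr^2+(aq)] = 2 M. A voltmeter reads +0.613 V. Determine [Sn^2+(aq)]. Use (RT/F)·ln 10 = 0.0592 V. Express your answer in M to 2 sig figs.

The Sn⁴⁺/Sn²⁺ couple has the larger reduction potential, so it is the cathode: E°cell = +0.15 − (−0.42) = +0.57 V and n = 2.
Since E = E° − (0.0592/n)·log Q, log Q = n(E° − E)/0.0592 = −1.453.
Balancing electrons gives Sn^4+(aq) + 2 Cr^2+(aq) → Sn^2+(aq) + 2 Cr^3+(aq); thus Q = ([Sn^2+(aq)]·[Cr^3+(aq)]^2) / ([Sn^4+(aq)]·[Cr^2+(aq)]^2).
Substituting the known concentrations and solving, log [Sn^2+(aq)] = −1.344 and [Sn^2+(aq)] = 0.045 M.

0.045 M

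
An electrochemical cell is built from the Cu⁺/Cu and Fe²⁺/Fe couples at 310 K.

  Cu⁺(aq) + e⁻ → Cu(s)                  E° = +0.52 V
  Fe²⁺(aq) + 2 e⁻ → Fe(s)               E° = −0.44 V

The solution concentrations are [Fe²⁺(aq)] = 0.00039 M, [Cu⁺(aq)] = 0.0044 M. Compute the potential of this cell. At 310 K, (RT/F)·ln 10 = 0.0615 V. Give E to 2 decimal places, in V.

Cu⁺/Cu is reduced (cathode, E° = +0.52 V) and Fe²⁺/Fe is oxidized (anode).
The standard potential is +0.52 − (−0.44) = +0.96 V and the balanced reaction transfers n = 2 electrons.
The balanced reaction is 2 Cu⁺(aq) + Fe(s) → 2 Cu(s) + Fe²⁺(aq), so Q = [Fe²⁺(aq)] / [Cu⁺(aq)]^2 = 20.1 and log Q = 1.304.
E = E° − (0.0615/n)·log Q = +0.96 − (0.0615/2)(1.304) = +0.92 V.

+0.92 V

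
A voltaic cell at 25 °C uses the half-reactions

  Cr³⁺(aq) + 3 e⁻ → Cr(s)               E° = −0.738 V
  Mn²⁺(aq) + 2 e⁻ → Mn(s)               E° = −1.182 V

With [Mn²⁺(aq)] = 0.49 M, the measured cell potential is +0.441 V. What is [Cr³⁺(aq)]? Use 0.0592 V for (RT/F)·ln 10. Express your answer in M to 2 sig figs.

0.24 M

The Cr³⁺/Cr couple has the larger reduction potential, so it is the cathode: E°cell = −0.738 − (−1.182) = +0.444 V and n = 6.
Rearranging E = E° − (0.0592/n)·log Q gives log Q = 6(+0.444 − (+0.441))/0.0592 = 0.304.
The balanced reaction is 2 Cr³⁺(aq) + 3 Mn(s) → 2 Cr(s) + 3 Mn²⁺(aq), so Q = [Mn²⁺(aq)]^3 / [Cr³⁺(aq)]^2.
Solving for the unknown gives log [Cr³⁺(aq)] = −0.617, so [Cr³⁺(aq)] ≈ 0.24 M.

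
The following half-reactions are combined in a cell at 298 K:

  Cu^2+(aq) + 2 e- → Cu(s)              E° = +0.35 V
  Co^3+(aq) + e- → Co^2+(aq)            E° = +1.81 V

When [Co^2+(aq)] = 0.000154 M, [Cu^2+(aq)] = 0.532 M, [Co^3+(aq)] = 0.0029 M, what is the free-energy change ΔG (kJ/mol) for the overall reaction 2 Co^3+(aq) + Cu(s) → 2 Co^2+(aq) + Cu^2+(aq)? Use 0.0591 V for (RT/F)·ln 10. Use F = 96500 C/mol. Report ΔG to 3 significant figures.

With Co³⁺/Co²⁺ reduced at the cathode, E°cell = +1.81 − (+0.35) = +1.46 V and n = 2.
The reaction quotient is ([Co^2+(aq)]^2·[Cu^2+(aq)]) / [Co^3+(aq)]^2 = 0.0015; by Nernst, E = +1.46 − (0.0591/2)(−2.824) = +1.5434 V.
Finally ΔG = −nFE = −(2)(96500 C/mol)(+1.5434 V) = −298 kJ/mol.

−298 kJ/mol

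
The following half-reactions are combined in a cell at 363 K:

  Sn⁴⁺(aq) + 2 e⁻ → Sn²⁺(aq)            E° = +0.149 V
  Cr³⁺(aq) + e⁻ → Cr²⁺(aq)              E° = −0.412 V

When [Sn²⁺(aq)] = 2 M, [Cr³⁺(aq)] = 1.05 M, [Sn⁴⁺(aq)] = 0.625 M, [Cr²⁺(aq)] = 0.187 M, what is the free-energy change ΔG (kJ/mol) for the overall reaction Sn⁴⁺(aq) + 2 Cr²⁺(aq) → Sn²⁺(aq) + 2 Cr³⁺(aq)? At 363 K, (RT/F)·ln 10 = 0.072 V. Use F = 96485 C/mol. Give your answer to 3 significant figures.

−94.3 kJ/mol

The standard cell potential is +0.149 − (−0.412) = +0.561 V, with n = 2 electrons in the balanced equation.
The reaction quotient is ([Sn²⁺(aq)]·[Cr³⁺(aq)]^2) / ([Sn⁴⁺(aq)]·[Cr²⁺(aq)]^2) = 101; by Nernst, E = +0.561 − (0.072/2)(2.004) = +0.4889 V.
Then ΔG = −nFE = −2 × 96485 × +0.4889 J/mol = −94.3 kJ/mol.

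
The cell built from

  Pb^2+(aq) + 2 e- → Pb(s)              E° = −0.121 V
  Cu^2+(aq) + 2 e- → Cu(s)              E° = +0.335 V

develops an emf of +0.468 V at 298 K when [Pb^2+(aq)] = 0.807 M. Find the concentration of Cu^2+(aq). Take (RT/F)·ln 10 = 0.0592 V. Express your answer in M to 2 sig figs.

2.1 M

The Cu²⁺/Cu couple has the larger reduction potential, so it is the cathode: E°cell = +0.335 − (−0.121) = +0.456 V and n = 2.
Rearranging E = E° − (0.0592/n)·log Q gives log Q = 2(+0.456 − (+0.468))/0.0592 = −0.405.
For Cu^2+(aq) + Pb(s) → Cu(s) + Pb^2+(aq), the reaction quotient is Q = [Pb^2+(aq)] / [Cu^2+(aq)].
Substituting the known concentrations and solving, log [Cu^2+(aq)] = 0.312 and [Cu^2+(aq)] = 2.1 M.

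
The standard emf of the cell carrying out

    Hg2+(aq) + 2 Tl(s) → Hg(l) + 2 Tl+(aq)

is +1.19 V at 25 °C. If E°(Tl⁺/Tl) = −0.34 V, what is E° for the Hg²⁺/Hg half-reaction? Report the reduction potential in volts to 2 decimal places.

In the reaction as written the Hg²⁺/Hg couple is reduced (cathode) and Tl⁺/Tl is oxidized (anode), so E°cell = E°(Hg²⁺/Hg) − E°(Tl⁺/Tl).
E°(Hg²⁺/Hg) = E°cell + E°(anode) = +1.19 + (−0.34) = +0.85 V.

+0.85 V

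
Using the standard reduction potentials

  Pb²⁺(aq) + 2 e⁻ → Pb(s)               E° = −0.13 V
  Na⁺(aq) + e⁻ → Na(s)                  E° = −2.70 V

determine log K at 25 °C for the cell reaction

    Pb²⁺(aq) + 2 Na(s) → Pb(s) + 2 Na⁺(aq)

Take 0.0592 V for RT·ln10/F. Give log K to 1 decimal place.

The Pb²⁺/Pb couple is reduced (cathode); E°cell = −0.13 − (−2.70) = +2.57 V with n = 2.
At equilibrium E = 0, so log K = nE°cell / 0.0592 = (2)(+2.57) / 0.0592 = 86.8.

log K = 86.8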